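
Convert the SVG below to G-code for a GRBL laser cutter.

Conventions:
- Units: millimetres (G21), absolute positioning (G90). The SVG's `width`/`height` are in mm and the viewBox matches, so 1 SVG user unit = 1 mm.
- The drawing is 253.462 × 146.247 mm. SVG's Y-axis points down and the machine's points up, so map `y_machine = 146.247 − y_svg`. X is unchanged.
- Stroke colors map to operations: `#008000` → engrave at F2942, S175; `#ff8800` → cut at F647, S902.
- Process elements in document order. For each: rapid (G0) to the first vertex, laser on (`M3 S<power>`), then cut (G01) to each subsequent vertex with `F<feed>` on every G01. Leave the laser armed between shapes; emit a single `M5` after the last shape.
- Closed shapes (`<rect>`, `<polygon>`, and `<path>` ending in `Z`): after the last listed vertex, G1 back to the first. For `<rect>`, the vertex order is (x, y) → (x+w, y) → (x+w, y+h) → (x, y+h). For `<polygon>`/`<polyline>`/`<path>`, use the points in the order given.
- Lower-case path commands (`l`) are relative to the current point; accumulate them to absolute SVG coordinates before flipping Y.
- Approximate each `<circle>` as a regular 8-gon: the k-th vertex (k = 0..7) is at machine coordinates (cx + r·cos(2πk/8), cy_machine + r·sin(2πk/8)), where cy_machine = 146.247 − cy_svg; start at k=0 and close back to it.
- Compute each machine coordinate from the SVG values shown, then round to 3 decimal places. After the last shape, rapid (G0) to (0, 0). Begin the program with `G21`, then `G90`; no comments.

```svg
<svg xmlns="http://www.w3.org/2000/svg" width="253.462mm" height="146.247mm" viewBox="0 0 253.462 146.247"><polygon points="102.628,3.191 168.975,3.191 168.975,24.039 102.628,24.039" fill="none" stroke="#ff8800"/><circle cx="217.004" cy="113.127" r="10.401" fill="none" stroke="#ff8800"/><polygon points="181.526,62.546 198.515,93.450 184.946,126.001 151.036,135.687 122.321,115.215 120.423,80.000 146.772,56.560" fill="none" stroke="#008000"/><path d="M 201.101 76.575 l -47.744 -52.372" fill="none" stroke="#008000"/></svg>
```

G21
G90
G0 X102.628 Y143.056
M3 S902
G01 X168.975 Y143.056 F647
G01 X168.975 Y122.208 F647
G01 X102.628 Y122.208 F647
G01 X102.628 Y143.056 F647
G0 X227.405 Y33.120
M3 S902
G01 X224.359 Y40.475 F647
G01 X217.004 Y43.521 F647
G01 X209.649 Y40.475 F647
G01 X206.603 Y33.120 F647
G01 X209.649 Y25.765 F647
G01 X217.004 Y22.719 F647
G01 X224.359 Y25.765 F647
G01 X227.405 Y33.120 F647
G0 X181.526 Y83.701
M3 S175
G01 X198.515 Y52.797 F2942
G01 X184.946 Y20.246 F2942
G01 X151.036 Y10.560 F2942
G01 X122.321 Y31.032 F2942
G01 X120.423 Y66.247 F2942
G01 X146.772 Y89.687 F2942
G01 X181.526 Y83.701 F2942
G0 X201.101 Y69.672
M3 S175
G01 X153.357 Y122.044 F2942
M5
G0 X0.000 Y0.000

Since the viewBox matches the mm dimensions, user units are millimetres directly. The only transform is the Y-flip y_m = 146.247 − y_svg.

Shape 1 is a rectangle drawn with `<polygon>`. Its stroke #ff8800 means cut at S902, F647. After flipping Y the toolpath is (102.628,143.056) → (168.975,143.056) → (168.975,122.208) → (102.628,122.208) → (102.628,143.056), returning to the start.

Shape 2 is a circle drawn with `<circle>`. Its stroke #ff8800 means cut at S902, F647. After flipping Y the toolpath is (227.405,33.120) → (224.359,40.475) → (217.004,43.521) → (209.649,40.475) → (206.603,33.120) → (209.649,25.765) → (217.004,22.719) → (224.359,25.765) → (227.405,33.120), returning to the start.

Shape 3 is a regular polygon drawn with `<polygon>`. Its stroke #008000 means engrave at S175, F2942. After flipping Y the toolpath is (181.526,83.701) → (198.515,52.797) → (184.946,20.246) → (151.036,10.560) → (122.321,31.032) → (120.423,66.247) → (146.772,89.687) → (181.526,83.701), returning to the start.

Shape 4 is a line segment drawn with `<path>`. Its stroke #008000 means engrave at S175, F2942. After flipping Y the toolpath is (201.101,69.672) → (153.357,122.044).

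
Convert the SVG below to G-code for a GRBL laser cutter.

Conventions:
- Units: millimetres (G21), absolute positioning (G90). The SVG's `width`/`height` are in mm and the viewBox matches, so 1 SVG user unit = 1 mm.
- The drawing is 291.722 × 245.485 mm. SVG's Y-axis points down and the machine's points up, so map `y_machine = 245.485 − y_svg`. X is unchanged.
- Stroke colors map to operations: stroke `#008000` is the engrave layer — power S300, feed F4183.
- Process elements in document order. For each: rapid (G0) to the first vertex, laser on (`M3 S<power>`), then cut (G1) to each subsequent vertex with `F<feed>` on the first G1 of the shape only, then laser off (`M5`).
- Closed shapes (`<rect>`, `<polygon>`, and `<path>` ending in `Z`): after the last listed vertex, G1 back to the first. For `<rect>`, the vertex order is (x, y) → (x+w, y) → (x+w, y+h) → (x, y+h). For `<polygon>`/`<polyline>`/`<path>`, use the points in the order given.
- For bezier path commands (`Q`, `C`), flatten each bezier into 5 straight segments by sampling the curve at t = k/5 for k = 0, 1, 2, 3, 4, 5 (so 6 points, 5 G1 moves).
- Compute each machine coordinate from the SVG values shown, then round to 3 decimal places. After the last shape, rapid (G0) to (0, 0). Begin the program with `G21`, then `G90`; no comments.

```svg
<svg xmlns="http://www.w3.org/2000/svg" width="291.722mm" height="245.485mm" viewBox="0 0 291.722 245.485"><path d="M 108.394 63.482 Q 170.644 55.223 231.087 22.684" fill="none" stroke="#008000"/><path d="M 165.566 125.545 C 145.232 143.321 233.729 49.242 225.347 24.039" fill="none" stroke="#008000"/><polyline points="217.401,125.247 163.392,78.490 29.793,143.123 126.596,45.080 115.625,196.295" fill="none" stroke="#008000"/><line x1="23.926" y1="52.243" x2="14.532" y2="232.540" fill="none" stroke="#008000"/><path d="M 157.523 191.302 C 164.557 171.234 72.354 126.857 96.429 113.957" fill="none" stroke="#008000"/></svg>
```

viewBox `0 0 291.722 245.485` with mm width/height → 1 unit = 1 mm. Flip: y_m = 245.485 − y_svg.

**Shape 1** — `<path>` quadratic bezier, stroke `#008000` → engrave (S300, F4183). Control points (SVG): P0=(108.394,63.482), P1=(170.644,55.223), P2=(231.087,22.684); sampled at t=k/5. Machine vertices: (108.394,182.003) → (133.222,186.278) → (157.905,192.495) → (182.443,200.655) → (206.838,210.757) → (231.087,222.801). Open path.

**Shape 2** — `<path>` cubic bezier, stroke `#008000` → engrave (S300, F4183). Control points (SVG): P0=(165.566,125.545), P1=(145.232,143.321), P2=(233.729,49.242), P3=(225.347,24.039); sampled at t=k/5. Machine vertices: (165.566,119.940) → (164.780,121.251) → (180.239,140.732) → (202.069,169.709) → (220.396,199.505) → (225.347,221.446). Open path.

**Shape 3** — `<polyline>` open polyline, stroke `#008000` → engrave (S300, F4183). Machine vertices: (217.401,120.238) → (163.392,166.995) → (29.793,102.362) → (126.596,200.405) → (115.625,49.190). Open path.

**Shape 4** — `<line>` line segment, stroke `#008000` → engrave (S300, F4183). Machine vertices: (23.926,193.242) → (14.532,12.945). Open path.

**Shape 5** — `<path>` cubic bezier, stroke `#008000` → engrave (S300, F4183). Control points (SVG): P0=(157.523,191.302), P1=(164.557,171.234), P2=(72.354,126.857), P3=(96.429,113.957); sampled at t=k/5. Machine vertices: (157.523,54.183) → (151.559,68.695) → (132.123,86.363) → (109.559,104.509) → (94.213,120.457) → (96.429,131.528). Open path.

G21
G90
G0 X108.394 Y182.003
M3 S300
G1 X133.222 Y186.278 F4183
G1 X157.905 Y192.495
G1 X182.443 Y200.655
G1 X206.838 Y210.757
G1 X231.087 Y222.801
M5
G0 X165.566 Y119.940
M3 S300
G1 X164.780 Y121.251 F4183
G1 X180.239 Y140.732
G1 X202.069 Y169.709
G1 X220.396 Y199.505
G1 X225.347 Y221.446
M5
G0 X217.401 Y120.238
M3 S300
G1 X163.392 Y166.995 F4183
G1 X29.793 Y102.362
G1 X126.596 Y200.405
G1 X115.625 Y49.190
M5
G0 X23.926 Y193.242
M3 S300
G1 X14.532 Y12.945 F4183
M5
G0 X157.523 Y54.183
M3 S300
G1 X151.559 Y68.695 F4183
G1 X132.123 Y86.363
G1 X109.559 Y104.509
G1 X94.213 Y120.457
G1 X96.429 Y131.528
M5
G0 X0.000 Y0.000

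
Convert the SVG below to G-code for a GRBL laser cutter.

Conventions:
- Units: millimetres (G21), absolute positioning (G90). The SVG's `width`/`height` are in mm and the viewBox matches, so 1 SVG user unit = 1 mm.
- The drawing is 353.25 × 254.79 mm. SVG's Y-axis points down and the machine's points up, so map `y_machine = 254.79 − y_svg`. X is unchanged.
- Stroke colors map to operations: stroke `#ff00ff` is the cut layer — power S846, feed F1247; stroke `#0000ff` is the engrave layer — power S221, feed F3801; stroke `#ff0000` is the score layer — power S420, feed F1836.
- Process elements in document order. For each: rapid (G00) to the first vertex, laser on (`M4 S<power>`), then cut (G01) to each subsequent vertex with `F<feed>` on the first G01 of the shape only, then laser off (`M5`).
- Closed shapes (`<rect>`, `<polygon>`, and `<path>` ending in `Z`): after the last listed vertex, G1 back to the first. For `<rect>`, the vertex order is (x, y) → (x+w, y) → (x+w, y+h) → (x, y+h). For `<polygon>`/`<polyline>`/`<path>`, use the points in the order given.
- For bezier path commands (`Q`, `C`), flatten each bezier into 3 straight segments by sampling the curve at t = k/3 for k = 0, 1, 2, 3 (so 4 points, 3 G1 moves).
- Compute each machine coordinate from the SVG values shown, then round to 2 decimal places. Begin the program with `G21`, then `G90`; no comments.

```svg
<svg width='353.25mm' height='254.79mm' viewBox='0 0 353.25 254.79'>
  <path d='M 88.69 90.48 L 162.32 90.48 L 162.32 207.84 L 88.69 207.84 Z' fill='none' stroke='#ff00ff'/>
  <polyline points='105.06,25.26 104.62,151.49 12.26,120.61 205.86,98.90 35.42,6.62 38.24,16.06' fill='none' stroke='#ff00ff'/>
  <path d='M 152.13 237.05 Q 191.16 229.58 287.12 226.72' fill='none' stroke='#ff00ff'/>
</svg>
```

G21
G90
G00 X88.69 Y164.31
M4 S846
G01 X162.32 Y164.31 F1247
G01 X162.32 Y46.95
G01 X88.69 Y46.95
G01 X88.69 Y164.31
M5
G00 X105.06 Y229.53
M4 S846
G01 X104.62 Y103.30 F1247
G01 X12.26 Y134.18
G01 X205.86 Y155.89
G01 X35.42 Y248.17
G01 X38.24 Y238.73
M5
G00 X152.13 Y17.74
M4 S846
G01 X184.48 Y22.21 F1247
G01 X229.47 Y25.65
G01 X287.12 Y28.07
M5

1 u = 1 mm; y_m = 254.79 − y.

[1] `<path>` rectangle, #ff00ff→cut S846 F1247: (88.69,164.31) → (162.32,164.31) → (162.32,46.95) → (88.69,46.95) → (88.69,164.31) (closed)

[2] `<polyline>` open polyline, #ff00ff→cut S846 F1247: (105.06,229.53) → (104.62,103.30) → (12.26,134.18) → (205.86,155.89) → (35.42,248.17) → (38.24,238.73)

[3] `<path>` quadratic bezier, #ff00ff→cut S846 F1247: (152.13,17.74) → (184.48,22.21) → (229.47,25.65) → (287.12,28.07)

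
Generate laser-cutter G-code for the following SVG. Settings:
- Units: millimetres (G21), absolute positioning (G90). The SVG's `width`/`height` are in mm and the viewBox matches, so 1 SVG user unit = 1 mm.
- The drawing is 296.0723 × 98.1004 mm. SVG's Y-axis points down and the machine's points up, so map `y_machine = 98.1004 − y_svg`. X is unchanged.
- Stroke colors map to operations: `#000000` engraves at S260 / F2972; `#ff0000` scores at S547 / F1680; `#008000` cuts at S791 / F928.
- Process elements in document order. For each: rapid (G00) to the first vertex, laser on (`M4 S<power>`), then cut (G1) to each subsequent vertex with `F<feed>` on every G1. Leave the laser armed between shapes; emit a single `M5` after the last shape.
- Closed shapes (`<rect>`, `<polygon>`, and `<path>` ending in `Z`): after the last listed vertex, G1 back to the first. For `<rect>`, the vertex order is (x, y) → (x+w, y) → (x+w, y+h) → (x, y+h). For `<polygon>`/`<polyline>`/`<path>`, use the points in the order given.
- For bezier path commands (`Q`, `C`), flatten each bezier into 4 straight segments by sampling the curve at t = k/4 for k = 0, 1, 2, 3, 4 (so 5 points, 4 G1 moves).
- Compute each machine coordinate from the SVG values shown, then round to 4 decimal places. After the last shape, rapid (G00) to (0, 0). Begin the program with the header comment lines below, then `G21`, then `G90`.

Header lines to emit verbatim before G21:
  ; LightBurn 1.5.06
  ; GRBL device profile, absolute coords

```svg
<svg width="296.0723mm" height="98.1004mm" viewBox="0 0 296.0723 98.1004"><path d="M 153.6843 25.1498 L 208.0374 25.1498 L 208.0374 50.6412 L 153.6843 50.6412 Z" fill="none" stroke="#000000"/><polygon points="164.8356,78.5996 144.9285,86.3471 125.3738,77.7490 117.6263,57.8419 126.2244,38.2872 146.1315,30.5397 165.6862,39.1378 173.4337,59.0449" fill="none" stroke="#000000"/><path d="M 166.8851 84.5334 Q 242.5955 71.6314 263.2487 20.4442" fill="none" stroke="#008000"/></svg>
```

Since the viewBox matches the mm dimensions, user units are millimetres directly. The only transform is the Y-flip y_m = 98.1004 − y_svg.

Shape 1 is a rectangle drawn with `<path>`. Its stroke #000000 means engrave at S260, F2972. After flipping Y the toolpath is (153.6843,72.9506) → (208.0374,72.9506) → (208.0374,47.4592) → (153.6843,47.4592) → (153.6843,72.9506), returning to the start.

Shape 2 is a regular polygon drawn with `<polygon>`. Its stroke #000000 means engrave at S260, F2972. After flipping Y the toolpath is (164.8356,19.5008) → (144.9285,11.7533) → (125.3738,20.3514) → (117.6263,40.2585) → (126.2244,59.8132) → (146.1315,67.5607) → (165.6862,58.9626) → (173.4337,39.0555) → (164.8356,19.5008), returning to the start.

Shape 3 is a quadratic bezier drawn with `<path>`. Its stroke #008000 means cut at S791, F928. After flipping Y the toolpath is (166.8851,13.5670) → (201.2992,22.4108) → (228.8312,36.0403) → (249.4810,54.4554) → (263.2487,77.6562).

; LightBurn 1.5.06
; GRBL device profile, absolute coords
G21
G90
G00 X153.6843 Y72.9506
M4 S260
G1 X208.0374 Y72.9506 F2972
G1 X208.0374 Y47.4592 F2972
G1 X153.6843 Y47.4592 F2972
G1 X153.6843 Y72.9506 F2972
G00 X164.8356 Y19.5008
M4 S260
G1 X144.9285 Y11.7533 F2972
G1 X125.3738 Y20.3514 F2972
G1 X117.6263 Y40.2585 F2972
G1 X126.2244 Y59.8132 F2972
G1 X146.1315 Y67.5607 F2972
G1 X165.6862 Y58.9626 F2972
G1 X173.4337 Y39.0555 F2972
G1 X164.8356 Y19.5008 F2972
G00 X166.8851 Y13.5670
M4 S791
G1 X201.2992 Y22.4108 F928
G1 X228.8312 Y36.0403 F928
G1 X249.4810 Y54.4554 F928
G1 X263.2487 Y77.6562 F928
M5
G00 X0.0000 Y0.0000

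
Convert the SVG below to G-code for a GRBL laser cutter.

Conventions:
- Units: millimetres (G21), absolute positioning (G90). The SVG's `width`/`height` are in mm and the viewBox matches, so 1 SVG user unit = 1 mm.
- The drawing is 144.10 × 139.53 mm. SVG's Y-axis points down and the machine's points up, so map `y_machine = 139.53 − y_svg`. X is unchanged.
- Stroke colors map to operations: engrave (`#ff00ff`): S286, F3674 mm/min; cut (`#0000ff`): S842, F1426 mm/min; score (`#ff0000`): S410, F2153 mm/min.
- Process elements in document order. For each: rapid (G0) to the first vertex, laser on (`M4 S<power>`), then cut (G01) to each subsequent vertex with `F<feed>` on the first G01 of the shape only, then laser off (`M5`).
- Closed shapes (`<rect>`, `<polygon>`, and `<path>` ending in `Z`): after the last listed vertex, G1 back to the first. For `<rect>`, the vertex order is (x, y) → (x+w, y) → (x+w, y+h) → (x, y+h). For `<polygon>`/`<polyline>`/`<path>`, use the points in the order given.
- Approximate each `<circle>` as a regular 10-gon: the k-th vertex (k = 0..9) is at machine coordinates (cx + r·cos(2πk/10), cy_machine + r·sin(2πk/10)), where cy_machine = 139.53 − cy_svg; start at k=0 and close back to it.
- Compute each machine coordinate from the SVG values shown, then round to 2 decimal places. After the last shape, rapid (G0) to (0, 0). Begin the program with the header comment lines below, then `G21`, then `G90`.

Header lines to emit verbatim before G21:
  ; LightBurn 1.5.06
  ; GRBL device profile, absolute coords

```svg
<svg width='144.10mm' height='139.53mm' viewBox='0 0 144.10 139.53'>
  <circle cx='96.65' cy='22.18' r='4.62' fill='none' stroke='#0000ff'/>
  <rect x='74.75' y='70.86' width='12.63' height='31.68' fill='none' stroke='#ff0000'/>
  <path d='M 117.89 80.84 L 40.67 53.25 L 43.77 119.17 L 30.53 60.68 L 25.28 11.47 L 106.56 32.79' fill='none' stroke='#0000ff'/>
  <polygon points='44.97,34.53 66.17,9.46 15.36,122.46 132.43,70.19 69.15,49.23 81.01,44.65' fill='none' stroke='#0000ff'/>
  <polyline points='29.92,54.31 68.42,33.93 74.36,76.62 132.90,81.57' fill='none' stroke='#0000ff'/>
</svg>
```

; LightBurn 1.5.06
; GRBL device profile, absolute coords
G21
G90
G0 X101.27 Y117.35
M4 S842
G01 X100.39 Y120.07 F1426
G01 X98.08 Y121.74
G01 X95.22 Y121.74
G01 X92.91 Y120.07
G01 X92.03 Y117.35
G01 X92.91 Y114.63
G01 X95.22 Y112.96
G01 X98.08 Y112.96
G01 X100.39 Y114.63
G01 X101.27 Y117.35
M5
G0 X74.75 Y68.67
M4 S410
G01 X87.38 Y68.67 F2153
G01 X87.38 Y36.99
G01 X74.75 Y36.99
G01 X74.75 Y68.67
M5
G0 X117.89 Y58.69
M4 S842
G01 X40.67 Y86.28 F1426
G01 X43.77 Y20.36
G01 X30.53 Y78.85
G01 X25.28 Y128.06
G01 X106.56 Y106.74
M5
G0 X44.97 Y105.00
M4 S842
G01 X66.17 Y130.07 F1426
G01 X15.36 Y17.07
G01 X132.43 Y69.34
G01 X69.15 Y90.30
G01 X81.01 Y94.88
G01 X44.97 Y105.00
M5
G0 X29.92 Y85.22
M4 S842
G01 X68.42 Y105.60 F1426
G01 X74.36 Y62.91
G01 X132.90 Y57.96
M5
G0 X0.00 Y0.00

viewBox `0 0 144.10 139.53` with mm width/height → 1 unit = 1 mm. Flip: y_m = 139.53 − y_svg.

**Shape 1** — `<circle>` circle, stroke `#0000ff` → cut (S842, F1426). Machine vertices: (101.27,117.35) → (100.39,120.07) → (98.08,121.74) → (95.22,121.74) → (92.91,120.07) → (92.03,117.35) → (92.91,114.63) → (95.22,112.96) → (98.08,112.96) → (100.39,114.63) → (101.27,117.35). Closed: final G1 returns to the first vertex.

**Shape 2** — `<rect>` rectangle, stroke `#ff0000` → score (S410, F2153). Machine vertices: (74.75,68.67) → (87.38,68.67) → (87.38,36.99) → (74.75,36.99) → (74.75,68.67). Closed: final G1 returns to the first vertex.

**Shape 3** — `<path>` open polyline, stroke `#0000ff` → cut (S842, F1426). Machine vertices: (117.89,58.69) → (40.67,86.28) → (43.77,20.36) → (30.53,78.85) → (25.28,128.06) → (106.56,106.74). Open path.

**Shape 4** — `<polygon>` closed polygon, stroke `#0000ff` → cut (S842, F1426). Machine vertices: (44.97,105.00) → (66.17,130.07) → (15.36,17.07) → (132.43,69.34) → (69.15,90.30) → (81.01,94.88) → (44.97,105.00). Closed: final G1 returns to the first vertex.

**Shape 5** — `<polyline>` open polyline, stroke `#0000ff` → cut (S842, F1426). Machine vertices: (29.92,85.22) → (68.42,105.60) → (74.36,62.91) → (132.90,57.96). Open path.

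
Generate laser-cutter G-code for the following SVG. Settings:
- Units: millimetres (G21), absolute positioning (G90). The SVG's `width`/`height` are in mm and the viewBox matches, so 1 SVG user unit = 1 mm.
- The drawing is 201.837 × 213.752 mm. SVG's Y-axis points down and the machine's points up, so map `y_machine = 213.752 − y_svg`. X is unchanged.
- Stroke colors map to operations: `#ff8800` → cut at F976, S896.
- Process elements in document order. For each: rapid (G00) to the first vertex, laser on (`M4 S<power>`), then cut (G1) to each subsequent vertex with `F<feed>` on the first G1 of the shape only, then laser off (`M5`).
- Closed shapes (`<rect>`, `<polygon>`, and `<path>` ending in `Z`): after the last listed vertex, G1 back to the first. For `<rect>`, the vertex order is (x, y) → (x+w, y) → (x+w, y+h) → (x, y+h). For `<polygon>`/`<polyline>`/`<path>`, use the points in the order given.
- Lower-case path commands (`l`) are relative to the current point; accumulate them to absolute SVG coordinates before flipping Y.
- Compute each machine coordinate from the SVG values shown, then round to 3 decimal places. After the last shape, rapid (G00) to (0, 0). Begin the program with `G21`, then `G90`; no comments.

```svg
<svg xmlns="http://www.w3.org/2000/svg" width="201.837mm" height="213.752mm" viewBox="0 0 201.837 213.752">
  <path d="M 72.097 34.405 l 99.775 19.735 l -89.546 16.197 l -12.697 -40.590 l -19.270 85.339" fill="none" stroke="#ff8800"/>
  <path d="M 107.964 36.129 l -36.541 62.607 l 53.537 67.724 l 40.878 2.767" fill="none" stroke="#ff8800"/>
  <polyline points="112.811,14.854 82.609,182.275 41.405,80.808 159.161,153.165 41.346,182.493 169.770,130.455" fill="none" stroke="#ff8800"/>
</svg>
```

1 u = 1 mm; y_m = 213.752 − y.

[1] `<path>` open polyline, #ff8800→cut S896 F976: (72.097,179.347) → (171.872,159.612) → (82.326,143.415) → (69.629,184.005) → (50.359,98.666)

[2] `<path>` open polyline, #ff8800→cut S896 F976: (107.964,177.623) → (71.423,115.016) → (124.960,47.292) → (165.838,44.525)

[3] `<polyline>` open polyline, #ff8800→cut S896 F976: (112.811,198.898) → (82.609,31.477) → (41.405,132.944) → (159.161,60.587) → (41.346,31.259) → (169.770,83.297)

G21
G90
G00 X72.097 Y179.347
M4 S896
G1 X171.872 Y159.612 F976
G1 X82.326 Y143.415
G1 X69.629 Y184.005
G1 X50.359 Y98.666
M5
G00 X107.964 Y177.623
M4 S896
G1 X71.423 Y115.016 F976
G1 X124.960 Y47.292
G1 X165.838 Y44.525
M5
G00 X112.811 Y198.898
M4 S896
G1 X82.609 Y31.477 F976
G1 X41.405 Y132.944
G1 X159.161 Y60.587
G1 X41.346 Y31.259
G1 X169.770 Y83.297
M5
G00 X0.000 Y0.000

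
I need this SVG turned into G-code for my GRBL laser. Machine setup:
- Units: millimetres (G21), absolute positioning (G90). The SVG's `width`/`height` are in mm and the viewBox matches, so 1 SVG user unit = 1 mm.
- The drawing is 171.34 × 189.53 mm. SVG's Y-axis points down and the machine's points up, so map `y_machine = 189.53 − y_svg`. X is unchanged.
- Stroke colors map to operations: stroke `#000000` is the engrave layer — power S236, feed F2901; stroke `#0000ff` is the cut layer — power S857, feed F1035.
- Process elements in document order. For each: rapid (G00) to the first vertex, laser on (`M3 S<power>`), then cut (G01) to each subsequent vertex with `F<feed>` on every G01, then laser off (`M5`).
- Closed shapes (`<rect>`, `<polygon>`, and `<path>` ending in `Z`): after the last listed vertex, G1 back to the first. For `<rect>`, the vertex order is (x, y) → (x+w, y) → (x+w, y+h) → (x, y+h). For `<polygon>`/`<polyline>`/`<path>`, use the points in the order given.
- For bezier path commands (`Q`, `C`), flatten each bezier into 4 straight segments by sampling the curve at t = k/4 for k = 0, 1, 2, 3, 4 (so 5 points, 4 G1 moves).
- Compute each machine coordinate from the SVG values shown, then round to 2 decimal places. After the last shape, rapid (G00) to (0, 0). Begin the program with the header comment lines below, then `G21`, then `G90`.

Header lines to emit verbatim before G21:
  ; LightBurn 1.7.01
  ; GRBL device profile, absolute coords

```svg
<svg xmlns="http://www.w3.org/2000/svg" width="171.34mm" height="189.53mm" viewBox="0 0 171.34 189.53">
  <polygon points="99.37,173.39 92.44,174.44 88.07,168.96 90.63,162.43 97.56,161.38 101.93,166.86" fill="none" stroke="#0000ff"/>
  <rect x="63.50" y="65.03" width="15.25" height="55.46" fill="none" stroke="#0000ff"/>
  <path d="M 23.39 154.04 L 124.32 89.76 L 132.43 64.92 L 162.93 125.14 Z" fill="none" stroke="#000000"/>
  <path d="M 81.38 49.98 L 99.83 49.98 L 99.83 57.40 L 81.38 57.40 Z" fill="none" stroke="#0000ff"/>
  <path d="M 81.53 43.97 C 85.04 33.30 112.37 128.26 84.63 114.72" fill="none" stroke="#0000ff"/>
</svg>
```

Since the viewBox matches the mm dimensions, user units are millimetres directly. The only transform is the Y-flip y_m = 189.53 − y_svg.

Shape 1 is a regular polygon drawn with `<polygon>`. Its stroke #0000ff means cut at S857, F1035. After flipping Y the toolpath is (99.37,16.14) → (92.44,15.09) → (88.07,20.57) → (90.63,27.10) → (97.56,28.15) → (101.93,22.67) → (99.37,16.14), returning to the start.

Shape 2 is a rectangle drawn with `<rect>`. Its stroke #0000ff means cut at S857, F1035. After flipping Y the toolpath is (63.50,124.50) → (78.75,124.50) → (78.75,69.04) → (63.50,69.04) → (63.50,124.50), returning to the start.

Shape 3 is a closed polygon drawn with `<path>`. Its stroke #000000 means engrave at S236, F2901. After flipping Y the toolpath is (23.39,35.49) → (124.32,99.77) → (132.43,124.61) → (162.93,64.39) → (23.39,35.49), returning to the start.

Shape 4 is a rectangle drawn with `<path>`. Its stroke #0000ff means cut at S857, F1035. After flipping Y the toolpath is (81.38,139.55) → (99.83,139.55) → (99.83,132.13) → (81.38,132.13) → (81.38,139.55), returning to the start.

Shape 5 is a cubic bezier drawn with `<path>`. Its stroke #0000ff means cut at S857, F1035. After flipping Y the toolpath is (81.53,145.56) → (87.40,137.10) → (94.80,109.11) → (96.34,81.65) → (84.63,74.81).

; LightBurn 1.7.01
; GRBL device profile, absolute coords
G21
G90
G00 X99.37 Y16.14
M3 S857
G01 X92.44 Y15.09 F1035
G01 X88.07 Y20.57 F1035
G01 X90.63 Y27.10 F1035
G01 X97.56 Y28.15 F1035
G01 X101.93 Y22.67 F1035
G01 X99.37 Y16.14 F1035
M5
G00 X63.50 Y124.50
M3 S857
G01 X78.75 Y124.50 F1035
G01 X78.75 Y69.04 F1035
G01 X63.50 Y69.04 F1035
G01 X63.50 Y124.50 F1035
M5
G00 X23.39 Y35.49
M3 S236
G01 X124.32 Y99.77 F2901
G01 X132.43 Y124.61 F2901
G01 X162.93 Y64.39 F2901
G01 X23.39 Y35.49 F2901
M5
G00 X81.38 Y139.55
M3 S857
G01 X99.83 Y139.55 F1035
G01 X99.83 Y132.13 F1035
G01 X81.38 Y132.13 F1035
G01 X81.38 Y139.55 F1035
M5
G00 X81.53 Y145.56
M3 S857
G01 X87.40 Y137.10 F1035
G01 X94.80 Y109.11 F1035
G01 X96.34 Y81.65 F1035
G01 X84.63 Y74.81 F1035
M5
G00 X0.00 Y0.00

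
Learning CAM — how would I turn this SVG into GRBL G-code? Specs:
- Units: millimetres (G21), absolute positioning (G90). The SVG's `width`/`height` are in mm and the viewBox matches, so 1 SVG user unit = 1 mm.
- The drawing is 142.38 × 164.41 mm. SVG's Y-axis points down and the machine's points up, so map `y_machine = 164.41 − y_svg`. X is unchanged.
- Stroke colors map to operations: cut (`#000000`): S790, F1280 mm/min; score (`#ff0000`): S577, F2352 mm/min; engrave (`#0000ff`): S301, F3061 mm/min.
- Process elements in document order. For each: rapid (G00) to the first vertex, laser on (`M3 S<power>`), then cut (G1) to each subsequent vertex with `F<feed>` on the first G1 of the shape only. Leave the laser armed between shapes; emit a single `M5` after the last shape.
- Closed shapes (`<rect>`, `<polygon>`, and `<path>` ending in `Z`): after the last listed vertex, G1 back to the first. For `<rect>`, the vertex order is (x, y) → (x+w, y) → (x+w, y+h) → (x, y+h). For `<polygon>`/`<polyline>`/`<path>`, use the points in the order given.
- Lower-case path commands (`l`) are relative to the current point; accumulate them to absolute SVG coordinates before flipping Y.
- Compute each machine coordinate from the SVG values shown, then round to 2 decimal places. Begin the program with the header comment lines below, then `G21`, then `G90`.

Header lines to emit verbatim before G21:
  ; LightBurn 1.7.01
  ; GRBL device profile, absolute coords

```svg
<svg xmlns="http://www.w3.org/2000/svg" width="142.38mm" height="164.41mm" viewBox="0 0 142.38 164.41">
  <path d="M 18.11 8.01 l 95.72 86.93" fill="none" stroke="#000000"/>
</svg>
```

; LightBurn 1.7.01
; GRBL device profile, absolute coords
G21
G90
G00 X18.11 Y156.40
M3 S790
G1 X113.83 Y69.47 F1280
M5

1 u = 1 mm; y_m = 164.41 − y.

[1] `<path>` line segment, #000000→cut S790 F1280: (18.11,156.40) → (113.83,69.47)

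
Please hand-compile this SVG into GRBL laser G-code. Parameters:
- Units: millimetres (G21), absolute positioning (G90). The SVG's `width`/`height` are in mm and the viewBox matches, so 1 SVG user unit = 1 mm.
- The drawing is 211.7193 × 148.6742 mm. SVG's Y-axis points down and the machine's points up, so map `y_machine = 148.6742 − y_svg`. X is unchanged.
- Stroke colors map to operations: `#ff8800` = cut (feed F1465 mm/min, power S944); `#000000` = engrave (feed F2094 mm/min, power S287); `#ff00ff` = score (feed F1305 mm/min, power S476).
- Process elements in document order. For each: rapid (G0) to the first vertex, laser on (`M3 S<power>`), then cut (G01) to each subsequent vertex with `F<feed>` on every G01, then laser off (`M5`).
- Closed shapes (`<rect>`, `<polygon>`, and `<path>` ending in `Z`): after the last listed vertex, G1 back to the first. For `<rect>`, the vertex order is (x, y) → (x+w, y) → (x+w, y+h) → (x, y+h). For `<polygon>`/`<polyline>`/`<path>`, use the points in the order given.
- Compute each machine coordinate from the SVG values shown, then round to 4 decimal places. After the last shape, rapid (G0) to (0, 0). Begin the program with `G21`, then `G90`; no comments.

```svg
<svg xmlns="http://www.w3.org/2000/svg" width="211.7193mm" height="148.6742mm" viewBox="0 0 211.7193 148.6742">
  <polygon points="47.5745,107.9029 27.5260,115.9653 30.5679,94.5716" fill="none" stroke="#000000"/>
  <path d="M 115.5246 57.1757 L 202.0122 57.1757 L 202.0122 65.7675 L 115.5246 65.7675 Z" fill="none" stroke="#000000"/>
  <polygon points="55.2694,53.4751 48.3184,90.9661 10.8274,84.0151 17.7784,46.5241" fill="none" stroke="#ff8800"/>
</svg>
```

1 u = 1 mm; y_m = 148.6742 − y.

[1] `<polygon>` regular polygon, #000000→engrave S287 F2094: (47.5745,40.7713) → (27.5260,32.7089) → (30.5679,54.1026) → (47.5745,40.7713) (closed)

[2] `<path>` rectangle, #000000→engrave S287 F2094: (115.5246,91.4985) → (202.0122,91.4985) → (202.0122,82.9067) → (115.5246,82.9067) → (115.5246,91.4985) (closed)

[3] `<polygon>` regular polygon, #ff8800→cut S944 F1465: (55.2694,95.1991) → (48.3184,57.7081) → (10.8274,64.6591) → (17.7784,102.1501) → (55.2694,95.1991) (closed)

G21
G90
G0 X47.5745 Y40.7713
M3 S287
G01 X27.5260 Y32.7089 F2094
G01 X30.5679 Y54.1026 F2094
G01 X47.5745 Y40.7713 F2094
M5
G0 X115.5246 Y91.4985
M3 S287
G01 X202.0122 Y91.4985 F2094
G01 X202.0122 Y82.9067 F2094
G01 X115.5246 Y82.9067 F2094
G01 X115.5246 Y91.4985 F2094
M5
G0 X55.2694 Y95.1991
M3 S944
G01 X48.3184 Y57.7081 F1465
G01 X10.8274 Y64.6591 F1465
G01 X17.7784 Y102.1501 F1465
G01 X55.2694 Y95.1991 F1465
M5
G0 X0.0000 Y0.0000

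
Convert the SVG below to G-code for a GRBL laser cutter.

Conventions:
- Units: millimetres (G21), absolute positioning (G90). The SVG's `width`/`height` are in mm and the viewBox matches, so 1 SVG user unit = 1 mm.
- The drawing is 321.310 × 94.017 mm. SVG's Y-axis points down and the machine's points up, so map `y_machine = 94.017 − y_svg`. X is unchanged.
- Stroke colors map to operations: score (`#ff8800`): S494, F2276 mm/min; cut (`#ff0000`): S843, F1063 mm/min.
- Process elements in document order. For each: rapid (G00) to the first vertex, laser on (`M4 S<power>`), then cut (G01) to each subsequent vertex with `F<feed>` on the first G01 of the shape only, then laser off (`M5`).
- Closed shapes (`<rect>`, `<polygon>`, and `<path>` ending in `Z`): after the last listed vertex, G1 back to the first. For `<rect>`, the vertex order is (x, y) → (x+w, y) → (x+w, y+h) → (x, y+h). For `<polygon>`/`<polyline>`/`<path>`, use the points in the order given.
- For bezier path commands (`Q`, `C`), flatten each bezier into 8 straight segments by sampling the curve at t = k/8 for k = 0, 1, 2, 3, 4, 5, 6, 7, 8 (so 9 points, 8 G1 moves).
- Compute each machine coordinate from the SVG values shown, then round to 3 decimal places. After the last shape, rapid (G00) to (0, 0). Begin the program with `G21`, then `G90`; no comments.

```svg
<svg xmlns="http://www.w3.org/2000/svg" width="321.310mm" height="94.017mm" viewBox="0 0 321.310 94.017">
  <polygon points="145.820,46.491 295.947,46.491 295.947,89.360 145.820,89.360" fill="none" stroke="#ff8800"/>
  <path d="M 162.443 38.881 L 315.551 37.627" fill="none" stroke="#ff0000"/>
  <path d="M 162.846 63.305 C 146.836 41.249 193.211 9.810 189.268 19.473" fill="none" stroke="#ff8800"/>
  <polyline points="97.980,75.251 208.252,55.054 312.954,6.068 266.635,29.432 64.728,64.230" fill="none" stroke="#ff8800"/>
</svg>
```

G21
G90
G00 X145.820 Y47.526
M4 S494
G01 X295.947 Y47.526 F2276
G01 X295.947 Y4.657
G01 X145.820 Y4.657
G01 X145.820 Y47.526
M5
G00 X162.443 Y55.136
M4 S843
G01 X315.551 Y56.390 F1063
M5
G00 X162.846 Y30.712
M4 S494
G01 X159.546 Y39.324 F2276
G01 X160.775 Y48.224
G01 X165.210 Y56.821
G01 X171.532 Y64.523
G01 X178.419 Y70.737
G01 X184.552 Y74.873
G01 X188.608 Y76.340
G01 X189.268 Y74.544
M5
G00 X97.980 Y18.766
M4 S494
G01 X208.252 Y38.963 F2276
G01 X312.954 Y87.949
G01 X266.635 Y64.585
G01 X64.728 Y29.787
M5
G00 X0.000 Y0.000

Since the viewBox matches the mm dimensions, user units are millimetres directly. The only transform is the Y-flip y_m = 94.017 − y_svg.

Shape 1 is a rectangle drawn with `<polygon>`. Its stroke #ff8800 means score at S494, F2276. After flipping Y the toolpath is (145.820,47.526) → (295.947,47.526) → (295.947,4.657) → (145.820,4.657) → (145.820,47.526), returning to the start.

Shape 2 is a line segment drawn with `<path>`. Its stroke #ff0000 means cut at S843, F1063. After flipping Y the toolpath is (162.443,55.136) → (315.551,56.390).

Shape 3 is a cubic bezier drawn with `<path>`. Its stroke #ff8800 means score at S494, F2276. After flipping Y the toolpath is (162.846,30.712) → (159.546,39.324) → (160.775,48.224) → (165.210,56.821) → (171.532,64.523) → (178.419,70.737) → (184.552,74.873) → (188.608,76.340) → (189.268,74.544).

Shape 4 is a open polyline drawn with `<polyline>`. Its stroke #ff8800 means score at S494, F2276. After flipping Y the toolpath is (97.980,18.766) → (208.252,38.963) → (312.954,87.949) → (266.635,64.585) → (64.728,29.787).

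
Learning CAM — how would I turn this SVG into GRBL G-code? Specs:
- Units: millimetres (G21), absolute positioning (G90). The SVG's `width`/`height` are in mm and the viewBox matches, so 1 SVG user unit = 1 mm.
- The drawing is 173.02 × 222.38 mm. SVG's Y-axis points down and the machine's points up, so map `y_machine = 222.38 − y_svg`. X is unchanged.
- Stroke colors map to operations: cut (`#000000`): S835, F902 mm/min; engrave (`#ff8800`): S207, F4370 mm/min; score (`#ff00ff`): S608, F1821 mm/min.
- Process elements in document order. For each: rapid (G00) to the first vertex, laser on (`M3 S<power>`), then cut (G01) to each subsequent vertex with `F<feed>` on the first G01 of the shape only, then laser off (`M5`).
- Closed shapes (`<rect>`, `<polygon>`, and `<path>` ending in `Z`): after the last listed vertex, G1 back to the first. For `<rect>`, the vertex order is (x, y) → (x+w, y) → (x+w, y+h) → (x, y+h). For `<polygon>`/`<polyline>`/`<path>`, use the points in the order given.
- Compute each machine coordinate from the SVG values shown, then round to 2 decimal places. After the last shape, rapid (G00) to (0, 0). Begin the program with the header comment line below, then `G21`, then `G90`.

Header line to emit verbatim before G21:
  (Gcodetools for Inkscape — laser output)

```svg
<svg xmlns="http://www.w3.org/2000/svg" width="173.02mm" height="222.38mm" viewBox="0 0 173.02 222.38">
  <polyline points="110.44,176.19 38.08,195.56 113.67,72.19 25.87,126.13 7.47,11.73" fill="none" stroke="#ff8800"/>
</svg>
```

(Gcodetools for Inkscape — laser output)
G21
G90
G00 X110.44 Y46.19
M3 S207
G01 X38.08 Y26.82 F4370
G01 X113.67 Y150.19
G01 X25.87 Y96.25
G01 X7.47 Y210.65
M5
G00 X0.00 Y0.00

1 u = 1 mm; y_m = 222.38 − y.

[1] `<polyline>` open polyline, #ff8800→engrave S207 F4370: (110.44,46.19) → (38.08,26.82) → (113.67,150.19) → (25.87,96.25) → (7.47,210.65)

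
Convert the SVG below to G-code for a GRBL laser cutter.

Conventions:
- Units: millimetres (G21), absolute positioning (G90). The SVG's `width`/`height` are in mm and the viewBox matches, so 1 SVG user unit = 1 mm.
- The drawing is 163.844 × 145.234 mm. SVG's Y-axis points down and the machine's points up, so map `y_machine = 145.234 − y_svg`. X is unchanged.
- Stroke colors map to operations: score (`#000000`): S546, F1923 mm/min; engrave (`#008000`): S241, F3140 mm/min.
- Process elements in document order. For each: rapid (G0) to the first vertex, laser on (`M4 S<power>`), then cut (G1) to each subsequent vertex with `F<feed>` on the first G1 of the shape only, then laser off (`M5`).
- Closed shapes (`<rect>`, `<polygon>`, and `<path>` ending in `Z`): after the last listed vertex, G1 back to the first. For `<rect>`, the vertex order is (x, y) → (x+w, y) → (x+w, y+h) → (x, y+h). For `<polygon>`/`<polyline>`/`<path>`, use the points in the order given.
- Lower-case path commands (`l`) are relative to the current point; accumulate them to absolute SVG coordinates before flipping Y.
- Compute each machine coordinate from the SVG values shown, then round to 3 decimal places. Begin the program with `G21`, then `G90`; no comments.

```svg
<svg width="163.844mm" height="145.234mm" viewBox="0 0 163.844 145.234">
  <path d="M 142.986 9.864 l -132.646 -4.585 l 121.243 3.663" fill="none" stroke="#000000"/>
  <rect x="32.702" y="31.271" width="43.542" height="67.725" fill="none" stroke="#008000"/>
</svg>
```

Since the viewBox matches the mm dimensions, user units are millimetres directly. The only transform is the Y-flip y_m = 145.234 − y_svg.

Shape 1 is a open polyline drawn with `<path>`. Its stroke #000000 means score at S546, F1923. After flipping Y the toolpath is (142.986,135.370) → (10.340,139.955) → (131.583,136.292).

Shape 2 is a rectangle drawn with `<rect>`. Its stroke #008000 means engrave at S241, F3140. After flipping Y the toolpath is (32.702,113.963) → (76.244,113.963) → (76.244,46.238) → (32.702,46.238) → (32.702,113.963), returning to the start.

G21
G90
G0 X142.986 Y135.370
M4 S546
G1 X10.340 Y139.955 F1923
G1 X131.583 Y136.292
M5
G0 X32.702 Y113.963
M4 S241
G1 X76.244 Y113.963 F3140
G1 X76.244 Y46.238
G1 X32.702 Y46.238
G1 X32.702 Y113.963
M5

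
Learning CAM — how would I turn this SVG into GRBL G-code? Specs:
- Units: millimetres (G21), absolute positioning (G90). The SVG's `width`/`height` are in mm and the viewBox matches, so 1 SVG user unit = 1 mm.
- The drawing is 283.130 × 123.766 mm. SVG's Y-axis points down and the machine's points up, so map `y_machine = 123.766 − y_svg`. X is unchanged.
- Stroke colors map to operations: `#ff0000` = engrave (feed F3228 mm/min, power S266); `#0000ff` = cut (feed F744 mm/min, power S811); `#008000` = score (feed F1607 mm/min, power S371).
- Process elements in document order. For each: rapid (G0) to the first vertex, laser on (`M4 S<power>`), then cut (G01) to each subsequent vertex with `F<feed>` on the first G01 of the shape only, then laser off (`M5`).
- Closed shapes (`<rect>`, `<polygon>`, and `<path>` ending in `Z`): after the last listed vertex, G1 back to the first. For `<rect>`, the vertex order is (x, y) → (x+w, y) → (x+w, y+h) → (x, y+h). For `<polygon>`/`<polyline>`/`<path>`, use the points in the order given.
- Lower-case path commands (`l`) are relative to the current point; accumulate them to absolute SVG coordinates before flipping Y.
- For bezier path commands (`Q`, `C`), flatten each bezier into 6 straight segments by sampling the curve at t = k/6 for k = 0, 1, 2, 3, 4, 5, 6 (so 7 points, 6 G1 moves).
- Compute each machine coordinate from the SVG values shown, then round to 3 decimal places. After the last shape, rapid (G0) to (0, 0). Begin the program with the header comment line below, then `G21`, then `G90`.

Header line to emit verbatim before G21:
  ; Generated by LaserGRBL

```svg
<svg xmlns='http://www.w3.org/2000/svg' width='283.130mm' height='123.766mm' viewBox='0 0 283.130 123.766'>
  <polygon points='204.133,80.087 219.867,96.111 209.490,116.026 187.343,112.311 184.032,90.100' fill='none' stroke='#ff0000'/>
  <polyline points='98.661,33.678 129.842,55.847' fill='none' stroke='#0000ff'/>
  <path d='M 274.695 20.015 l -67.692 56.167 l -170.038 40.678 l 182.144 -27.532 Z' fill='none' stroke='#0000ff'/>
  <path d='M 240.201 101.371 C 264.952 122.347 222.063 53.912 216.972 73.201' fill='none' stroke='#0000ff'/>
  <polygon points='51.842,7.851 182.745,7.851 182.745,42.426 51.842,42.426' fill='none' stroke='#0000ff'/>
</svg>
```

viewBox `0 0 283.130 123.766` with mm width/height → 1 unit = 1 mm. Flip: y_m = 123.766 − y_svg.

**Shape 1** — `<polygon>` regular polygon, stroke `#ff0000` → engrave (S266, F3228). Machine vertices: (204.133,43.679) → (219.867,27.655) → (209.490,7.740) → (187.343,11.455) → (184.032,33.666) → (204.133,43.679). Closed: final G1 returns to the first vertex.

**Shape 2** — `<polyline>` line segment, stroke `#0000ff` → cut (S811, F744). Machine vertices: (98.661,90.088) → (129.842,67.919). Open path.

**Shape 3** — `<path>` closed polygon, stroke `#0000ff` → cut (S811, F744). Machine vertices: (274.695,103.751) → (207.003,47.584) → (36.965,6.906) → (219.109,34.438) → (274.695,103.751). Closed: final G1 returns to the first vertex.

**Shape 4** — `<path>` cubic bezier, stroke `#0000ff` → cut (S811, F744). Control points (SVG): P0=(240.201,101.371), P1=(264.952,122.347), P2=(222.063,53.912), P3=(216.972,73.201); sampled at t=k/6. Machine vertices: (240.201,22.395) → (247.428,18.538) → (246.310,24.662) → (239.777,35.847) → (230.757,47.173) → (222.179,53.719) → (216.972,50.565). Open path.

**Shape 5** — `<polygon>` rectangle, stroke `#0000ff` → cut (S811, F744). Machine vertices: (51.842,115.915) → (182.745,115.915) → (182.745,81.340) → (51.842,81.340) → (51.842,115.915). Closed: final G1 returns to the first vertex.

; Generated by LaserGRBL
G21
G90
G0 X204.133 Y43.679
M4 S266
G01 X219.867 Y27.655 F3228
G01 X209.490 Y7.740
G01 X187.343 Y11.455
G01 X184.032 Y33.666
G01 X204.133 Y43.679
M5
G0 X98.661 Y90.088
M4 S811
G01 X129.842 Y67.919 F744
M5
G0 X274.695 Y103.751
M4 S811
G01 X207.003 Y47.584 F744
G01 X36.965 Y6.906
G01 X219.109 Y34.438
G01 X274.695 Y103.751
M5
G0 X240.201 Y22.395
M4 S811
G01 X247.428 Y18.538 F744
G01 X246.310 Y24.662
G01 X239.777 Y35.847
G01 X230.757 Y47.173
G01 X222.179 Y53.719
G01 X216.972 Y50.565
M5
G0 X51.842 Y115.915
M4 S811
G01 X182.745 Y115.915 F744
G01 X182.745 Y81.340
G01 X51.842 Y81.340
G01 X51.842 Y115.915
M5
G0 X0.000 Y0.000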